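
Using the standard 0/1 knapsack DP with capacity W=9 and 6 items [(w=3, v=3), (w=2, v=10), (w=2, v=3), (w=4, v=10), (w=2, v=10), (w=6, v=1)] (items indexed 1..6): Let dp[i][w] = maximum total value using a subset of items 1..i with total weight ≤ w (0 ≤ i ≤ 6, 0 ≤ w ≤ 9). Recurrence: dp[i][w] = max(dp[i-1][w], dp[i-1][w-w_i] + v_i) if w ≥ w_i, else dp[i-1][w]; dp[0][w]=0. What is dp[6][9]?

30

i\w   0   1   2   3   4   5   6   7   8   9
  0   0   0   0   0   0   0   0   0   0   0
  1   0   0   0   3   3   3   3   3   3   3
  2   0   0  10  10  10  13  13  13  13  13
  3   0   0  10  10  13  13  13  16  16  16
  4   0   0  10  10  13  13  20  20  23  23
  5   0   0  10  10  20  20  23  23  30  30
  6   0   0  10  10  20  20  23  23  30  30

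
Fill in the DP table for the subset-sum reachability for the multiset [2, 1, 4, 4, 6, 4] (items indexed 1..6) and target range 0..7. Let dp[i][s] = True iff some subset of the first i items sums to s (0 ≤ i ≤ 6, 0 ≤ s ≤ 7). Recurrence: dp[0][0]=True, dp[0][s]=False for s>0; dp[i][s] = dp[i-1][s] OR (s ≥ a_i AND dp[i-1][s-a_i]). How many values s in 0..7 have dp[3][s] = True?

8

i\s   0   1   2   3   4   5   6   7
  0   T   F   F   F   F   F   F   F
  1   T   F   T   F   F   F   F   F
  2   T   T   T   T   F   F   F   F
  3   T   T   T   T   T   T   T   T
  4   T   T   T   T   T   T   T   T
  5   T   T   T   T   T   T   T   T
  6   T   T   T   T   T   T   T   T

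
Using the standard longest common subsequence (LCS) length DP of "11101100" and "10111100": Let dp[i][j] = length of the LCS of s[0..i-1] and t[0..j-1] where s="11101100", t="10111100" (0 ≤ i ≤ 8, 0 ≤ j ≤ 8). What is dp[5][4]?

   ''  1  0  1  1  1  1  0  0
''  0  0  0  0  0  0  0  0  0
 1  0  1  1  1  1  1  1  1  1
 1  0  1  1  2  2  2  2  2  2
 1  0  1  1  2  3  3  3  3  3
 0  0  1  2  2  3  3  3  4  4
 1  0  1  2  3  3  4  4  4  4
 1  0  1  2  3  4  4  5  5  5
 0  0  1  2  3  4  4  5  6  6
 0  0  1  2  3  4  4  5  6  7

3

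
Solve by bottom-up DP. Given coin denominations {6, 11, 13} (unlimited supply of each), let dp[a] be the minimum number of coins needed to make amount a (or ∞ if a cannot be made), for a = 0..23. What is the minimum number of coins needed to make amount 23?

3

 a  0  1  2  3  4  5  6  7  8  9 10 11 12 13 14 15 16 17 18 19 20 21 22 23
dp  0  -  -  -  -  -  1  -  -  -  -  1  2  1  -  -  -  2  3  2  -  -  2  3
(- denotes ∞ / unreachable)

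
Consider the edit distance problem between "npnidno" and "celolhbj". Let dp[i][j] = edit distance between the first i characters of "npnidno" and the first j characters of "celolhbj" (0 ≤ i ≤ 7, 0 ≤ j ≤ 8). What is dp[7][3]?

7

   ''  c  e  l  o  l  h  b  j
''  0  1  2  3  4  5  6  7  8
 n  1  1  2  3  4  5  6  7  8
 p  2  2  2  3  4  5  6  7  8
 n  3  3  3  3  4  5  6  7  8
 i  4  4  4  4  4  5  6  7  8
 d  5  5  5  5  5  5  6  7  8
 n  6  6  6  6  6  6  6  7  8
 o  7  7  7  7  6  7  7  7  8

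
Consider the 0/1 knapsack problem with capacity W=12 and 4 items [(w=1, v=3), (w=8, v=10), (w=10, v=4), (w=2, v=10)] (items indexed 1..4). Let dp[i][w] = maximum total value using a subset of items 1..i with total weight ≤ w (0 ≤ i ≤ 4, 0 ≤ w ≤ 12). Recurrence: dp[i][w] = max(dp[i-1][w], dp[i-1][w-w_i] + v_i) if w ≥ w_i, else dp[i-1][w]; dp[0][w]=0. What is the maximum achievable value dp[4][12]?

i\w   0   1   2   3   4   5   6   7   8   9  10  11  12
  0   0   0   0   0   0   0   0   0   0   0   0   0   0
  1   0   3   3   3   3   3   3   3   3   3   3   3   3
  2   0   3   3   3   3   3   3   3  10  13  13  13  13
  3   0   3   3   3   3   3   3   3  10  13  13  13  13
  4   0   3  10  13  13  13  13  13  13  13  20  23  23

23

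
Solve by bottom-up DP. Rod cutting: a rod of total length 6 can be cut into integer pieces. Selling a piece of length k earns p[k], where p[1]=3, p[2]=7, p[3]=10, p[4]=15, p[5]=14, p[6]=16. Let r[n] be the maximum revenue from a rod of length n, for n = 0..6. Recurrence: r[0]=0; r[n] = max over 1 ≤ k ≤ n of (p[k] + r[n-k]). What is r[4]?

15

   n    0    1    2    3    4    5    6
r[n]    0    3    7   10   15   18   22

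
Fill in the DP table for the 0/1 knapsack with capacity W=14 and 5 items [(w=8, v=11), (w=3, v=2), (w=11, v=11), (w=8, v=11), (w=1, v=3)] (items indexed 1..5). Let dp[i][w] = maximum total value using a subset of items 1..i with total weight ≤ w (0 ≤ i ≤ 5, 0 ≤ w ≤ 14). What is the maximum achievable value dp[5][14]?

16

i\w   0   1   2   3   4   5   6   7   8   9  10  11  12  13  14
  0   0   0   0   0   0   0   0   0   0   0   0   0   0   0   0
  1   0   0   0   0   0   0   0   0  11  11  11  11  11  11  11
  2   0   0   0   2   2   2   2   2  11  11  11  13  13  13  13
  3   0   0   0   2   2   2   2   2  11  11  11  13  13  13  13
  4   0   0   0   2   2   2   2   2  11  11  11  13  13  13  13
  5   0   3   3   3   5   5   5   5  11  14  14  14  16  16  16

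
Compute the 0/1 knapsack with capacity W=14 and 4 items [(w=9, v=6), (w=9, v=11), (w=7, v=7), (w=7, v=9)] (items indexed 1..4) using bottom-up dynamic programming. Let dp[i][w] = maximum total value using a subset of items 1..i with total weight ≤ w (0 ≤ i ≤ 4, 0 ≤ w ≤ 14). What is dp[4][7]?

9

i\w   0   1   2   3   4   5   6   7   8   9  10  11  12  13  14
  0   0   0   0   0   0   0   0   0   0   0   0   0   0   0   0
  1   0   0   0   0   0   0   0   0   0   6   6   6   6   6   6
  2   0   0   0   0   0   0   0   0   0  11  11  11  11  11  11
  3   0   0   0   0   0   0   0   7   7  11  11  11  11  11  11
  4   0   0   0   0   0   0   0   9   9  11  11  11  11  11  16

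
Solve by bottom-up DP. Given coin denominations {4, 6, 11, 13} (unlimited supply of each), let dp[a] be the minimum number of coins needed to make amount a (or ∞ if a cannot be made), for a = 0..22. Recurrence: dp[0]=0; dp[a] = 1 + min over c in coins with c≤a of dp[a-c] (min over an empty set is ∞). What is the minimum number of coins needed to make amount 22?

2

 a  0  1  2  3  4  5  6  7  8  9 10 11 12 13 14 15 16 17 18 19 20 21 22
dp  0  -  -  -  1  -  1  -  2  -  2  1  2  1  3  2  3  2  3  2  4  3  2
(- denotes ∞ / unreachable)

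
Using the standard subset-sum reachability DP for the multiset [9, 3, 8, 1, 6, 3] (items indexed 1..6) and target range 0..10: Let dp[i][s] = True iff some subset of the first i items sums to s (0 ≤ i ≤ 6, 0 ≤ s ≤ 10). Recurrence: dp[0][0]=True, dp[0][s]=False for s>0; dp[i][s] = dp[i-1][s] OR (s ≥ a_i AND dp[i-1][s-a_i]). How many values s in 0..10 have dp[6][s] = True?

i\s   0   1   2   3   4   5   6   7   8   9  10
  0   T   F   F   F   F   F   F   F   F   F   F
  1   T   F   F   F   F   F   F   F   F   T   F
  2   T   F   F   T   F   F   F   F   F   T   F
  3   T   F   F   T   F   F   F   F   T   T   F
  4   T   T   F   T   T   F   F   F   T   T   T
  5   T   T   F   T   T   F   T   T   T   T   T
  6   T   T   F   T   T   F   T   T   T   T   T

9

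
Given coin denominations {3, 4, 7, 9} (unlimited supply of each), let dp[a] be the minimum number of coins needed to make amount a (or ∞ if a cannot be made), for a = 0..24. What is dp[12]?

2

 a  0  1  2  3  4  5  6  7  8  9 10 11 12 13 14 15 16 17 18 19 20 21 22 23 24
dp  0  -  -  1  1  -  2  1  2  1  2  2  2  2  2  3  2  3  2  3  3  3  3  3  4
(- denotes ∞ / unreachable)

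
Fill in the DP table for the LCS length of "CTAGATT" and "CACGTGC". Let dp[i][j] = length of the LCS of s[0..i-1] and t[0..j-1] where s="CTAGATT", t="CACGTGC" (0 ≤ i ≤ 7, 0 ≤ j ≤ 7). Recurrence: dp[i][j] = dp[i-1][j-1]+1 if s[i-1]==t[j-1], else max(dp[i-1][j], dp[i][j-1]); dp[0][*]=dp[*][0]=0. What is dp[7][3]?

2

   ''  C  A  C  G  T  G  C
''  0  0  0  0  0  0  0  0
 C  0  1  1  1  1  1  1  1
 T  0  1  1  1  1  2  2  2
 A  0  1  2  2  2  2  2  2
 G  0  1  2  2  3  3  3  3
 A  0  1  2  2  3  3  3  3
 T  0  1  2  2  3  4  4  4
 T  0  1  2  2  3  4  4  4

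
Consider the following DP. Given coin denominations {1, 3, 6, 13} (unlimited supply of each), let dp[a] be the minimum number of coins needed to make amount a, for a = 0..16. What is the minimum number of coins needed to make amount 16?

 a  0  1  2  3  4  5  6  7  8  9 10 11 12 13 14 15 16
dp  0  1  2  1  2  3  1  2  3  2  3  4  2  1  2  3  2

2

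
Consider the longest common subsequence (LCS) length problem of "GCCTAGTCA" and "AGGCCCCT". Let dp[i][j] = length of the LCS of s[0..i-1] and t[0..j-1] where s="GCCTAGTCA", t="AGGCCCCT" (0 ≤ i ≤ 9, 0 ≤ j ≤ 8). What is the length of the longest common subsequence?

4

   ''  A  G  G  C  C  C  C  T
''  0  0  0  0  0  0  0  0  0
 G  0  0  1  1  1  1  1  1  1
 C  0  0  1  1  2  2  2  2  2
 C  0  0  1  1  2  3  3  3  3
 T  0  0  1  1  2  3  3  3  4
 A  0  1  1  1  2  3  3  3  4
 G  0  1  2  2  2  3  3  3  4
 T  0  1  2  2  2  3  3  3  4
 C  0  1  2  2  3  3  4  4  4
 A  0  1  2  2  3  3  4  4  4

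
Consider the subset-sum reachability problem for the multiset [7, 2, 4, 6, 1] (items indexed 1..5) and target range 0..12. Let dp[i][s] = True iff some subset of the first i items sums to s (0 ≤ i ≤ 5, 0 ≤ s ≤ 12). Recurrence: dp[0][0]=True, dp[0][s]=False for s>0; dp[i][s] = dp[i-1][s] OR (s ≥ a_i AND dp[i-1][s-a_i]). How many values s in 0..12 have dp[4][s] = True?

10

i\s   0   1   2   3   4   5   6   7   8   9  10  11  12
  0   T   F   F   F   F   F   F   F   F   F   F   F   F
  1   T   F   F   F   F   F   F   T   F   F   F   F   F
  2   T   F   T   F   F   F   F   T   F   T   F   F   F
  3   T   F   T   F   T   F   T   T   F   T   F   T   F
  4   T   F   T   F   T   F   T   T   T   T   T   T   T
  5   T   T   T   T   T   T   T   T   T   T   T   T   T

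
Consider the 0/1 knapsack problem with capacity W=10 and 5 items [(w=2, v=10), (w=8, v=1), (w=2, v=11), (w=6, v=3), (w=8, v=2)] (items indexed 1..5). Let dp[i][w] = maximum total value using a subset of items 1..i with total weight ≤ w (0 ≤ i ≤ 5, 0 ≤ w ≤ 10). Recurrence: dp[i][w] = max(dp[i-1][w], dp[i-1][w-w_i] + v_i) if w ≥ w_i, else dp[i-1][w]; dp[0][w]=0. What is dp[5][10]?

i\w   0   1   2   3   4   5   6   7   8   9  10
  0   0   0   0   0   0   0   0   0   0   0   0
  1   0   0  10  10  10  10  10  10  10  10  10
  2   0   0  10  10  10  10  10  10  10  10  11
  3   0   0  11  11  21  21  21  21  21  21  21
  4   0   0  11  11  21  21  21  21  21  21  24
  5   0   0  11  11  21  21  21  21  21  21  24

24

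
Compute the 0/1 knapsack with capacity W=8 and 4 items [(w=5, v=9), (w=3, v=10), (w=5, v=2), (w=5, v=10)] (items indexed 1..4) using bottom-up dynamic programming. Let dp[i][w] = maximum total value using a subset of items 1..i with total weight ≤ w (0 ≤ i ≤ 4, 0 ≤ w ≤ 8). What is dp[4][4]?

10

i\w   0   1   2   3   4   5   6   7   8
  0   0   0   0   0   0   0   0   0   0
  1   0   0   0   0   0   9   9   9   9
  2   0   0   0  10  10  10  10  10  19
  3   0   0   0  10  10  10  10  10  19
  4   0   0   0  10  10  10  10  10  20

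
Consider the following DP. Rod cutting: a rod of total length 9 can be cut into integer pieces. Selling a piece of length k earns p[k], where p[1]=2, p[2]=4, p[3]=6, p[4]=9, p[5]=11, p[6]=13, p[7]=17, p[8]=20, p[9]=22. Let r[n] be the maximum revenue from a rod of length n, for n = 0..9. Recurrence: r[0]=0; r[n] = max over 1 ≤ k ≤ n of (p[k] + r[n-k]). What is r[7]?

17

   n    0    1    2    3    4    5    6    7    8    9
r[n]    0    2    4    6    9   11   13   17   20   22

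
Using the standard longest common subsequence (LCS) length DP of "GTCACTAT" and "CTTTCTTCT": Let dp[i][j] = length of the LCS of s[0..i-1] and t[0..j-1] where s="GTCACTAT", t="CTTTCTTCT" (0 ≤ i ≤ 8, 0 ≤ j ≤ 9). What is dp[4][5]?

2

   ''  C  T  T  T  C  T  T  C  T
''  0  0  0  0  0  0  0  0  0  0
 G  0  0  0  0  0  0  0  0  0  0
 T  0  0  1  1  1  1  1  1  1  1
 C  0  1  1  1  1  2  2  2  2  2
 A  0  1  1  1  1  2  2  2  2  2
 C  0  1  1  1  1  2  2  2  3  3
 T  0  1  2  2  2  2  3  3  3  4
 A  0  1  2  2  2  2  3  3  3  4
 T  0  1  2  3  3  3  3  4  4  4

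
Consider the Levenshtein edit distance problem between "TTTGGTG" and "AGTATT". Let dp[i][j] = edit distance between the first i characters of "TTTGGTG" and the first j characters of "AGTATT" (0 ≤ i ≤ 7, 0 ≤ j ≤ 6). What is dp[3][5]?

3

   ''  A  G  T  A  T  T
''  0  1  2  3  4  5  6
 T  1  1  2  2  3  4  5
 T  2  2  2  2  3  3  4
 T  3  3  3  2  3  3  3
 G  4  4  3  3  3  4  4
 G  5  5  4  4  4  4  5
 T  6  6  5  4  5  4  4
 G  7  7  6  5  5  5  5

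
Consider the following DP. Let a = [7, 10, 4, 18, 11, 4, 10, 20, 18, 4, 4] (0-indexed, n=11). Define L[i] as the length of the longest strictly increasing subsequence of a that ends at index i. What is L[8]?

   i    0    1    2    3    4    5    6    7    8    9   10
a[i]    7   10    4   18   11    4   10   20   18    4    4
L[i]    1    2    1    3    3    1    2    4    4    1    1

4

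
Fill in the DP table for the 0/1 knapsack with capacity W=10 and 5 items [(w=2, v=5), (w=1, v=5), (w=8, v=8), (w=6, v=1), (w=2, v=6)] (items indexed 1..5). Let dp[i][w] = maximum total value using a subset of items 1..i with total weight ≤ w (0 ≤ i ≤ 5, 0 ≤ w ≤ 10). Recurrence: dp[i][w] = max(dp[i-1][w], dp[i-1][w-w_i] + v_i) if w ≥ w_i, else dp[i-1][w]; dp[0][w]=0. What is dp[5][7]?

16

i\w   0   1   2   3   4   5   6   7   8   9  10
  0   0   0   0   0   0   0   0   0   0   0   0
  1   0   0   5   5   5   5   5   5   5   5   5
  2   0   5   5  10  10  10  10  10  10  10  10
  3   0   5   5  10  10  10  10  10  10  13  13
  4   0   5   5  10  10  10  10  10  10  13  13
  5   0   5   6  11  11  16  16  16  16  16  16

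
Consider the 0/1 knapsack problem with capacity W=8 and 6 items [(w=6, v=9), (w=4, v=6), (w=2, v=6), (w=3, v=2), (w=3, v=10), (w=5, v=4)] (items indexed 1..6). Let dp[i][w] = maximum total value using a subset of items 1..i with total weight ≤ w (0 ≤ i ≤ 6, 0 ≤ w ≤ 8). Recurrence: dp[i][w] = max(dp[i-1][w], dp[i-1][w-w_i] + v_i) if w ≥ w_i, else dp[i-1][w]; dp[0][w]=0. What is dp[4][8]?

15

i\w   0   1   2   3   4   5   6   7   8
  0   0   0   0   0   0   0   0   0   0
  1   0   0   0   0   0   0   9   9   9
  2   0   0   0   0   6   6   9   9   9
  3   0   0   6   6   6   6  12  12  15
  4   0   0   6   6   6   8  12  12  15
  5   0   0   6  10  10  16  16  16  18
  6   0   0   6  10  10  16  16  16  18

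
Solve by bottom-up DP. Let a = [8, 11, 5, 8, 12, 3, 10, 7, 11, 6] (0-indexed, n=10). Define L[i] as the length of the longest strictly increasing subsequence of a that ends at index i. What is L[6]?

3

   i    0    1    2    3    4    5    6    7    8    9
a[i]    8   11    5    8   12    3   10    7   11    6
L[i]    1    2    1    2    3    1    3    2    4    2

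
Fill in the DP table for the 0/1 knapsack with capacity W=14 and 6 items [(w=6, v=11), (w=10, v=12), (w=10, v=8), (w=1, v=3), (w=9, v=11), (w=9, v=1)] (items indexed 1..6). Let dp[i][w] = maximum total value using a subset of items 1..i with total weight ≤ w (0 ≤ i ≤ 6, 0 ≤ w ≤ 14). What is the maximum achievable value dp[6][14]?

i\w   0   1   2   3   4   5   6   7   8   9  10  11  12  13  14
  0   0   0   0   0   0   0   0   0   0   0   0   0   0   0   0
  1   0   0   0   0   0   0  11  11  11  11  11  11  11  11  11
  2   0   0   0   0   0   0  11  11  11  11  12  12  12  12  12
  3   0   0   0   0   0   0  11  11  11  11  12  12  12  12  12
  4   0   3   3   3   3   3  11  14  14  14  14  15  15  15  15
  5   0   3   3   3   3   3  11  14  14  14  14  15  15  15  15
  6   0   3   3   3   3   3  11  14  14  14  14  15  15  15  15

15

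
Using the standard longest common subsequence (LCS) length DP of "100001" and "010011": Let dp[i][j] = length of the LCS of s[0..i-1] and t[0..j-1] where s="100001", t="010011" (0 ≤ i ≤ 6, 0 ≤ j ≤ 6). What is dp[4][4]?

   ''  0  1  0  0  1  1
''  0  0  0  0  0  0  0
 1  0  0  1  1  1  1  1
 0  0  1  1  2  2  2  2
 0  0  1  1  2  3  3  3
 0  0  1  1  2  3  3  3
 0  0  1  1  2  3  3  3
 1  0  1  2  2  3  4  4

3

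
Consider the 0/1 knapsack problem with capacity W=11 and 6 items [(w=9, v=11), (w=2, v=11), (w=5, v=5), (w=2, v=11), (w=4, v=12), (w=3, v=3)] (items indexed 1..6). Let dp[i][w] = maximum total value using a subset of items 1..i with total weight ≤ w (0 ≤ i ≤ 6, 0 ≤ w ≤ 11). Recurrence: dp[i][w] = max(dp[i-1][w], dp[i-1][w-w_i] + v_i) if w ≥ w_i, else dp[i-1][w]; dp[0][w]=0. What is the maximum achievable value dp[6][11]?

37

i\w   0   1   2   3   4   5   6   7   8   9  10  11
  0   0   0   0   0   0   0   0   0   0   0   0   0
  1   0   0   0   0   0   0   0   0   0  11  11  11
  2   0   0  11  11  11  11  11  11  11  11  11  22
  3   0   0  11  11  11  11  11  16  16  16  16  22
  4   0   0  11  11  22  22  22  22  22  27  27  27
  5   0   0  11  11  22  22  23  23  34  34  34  34
  6   0   0  11  11  22  22  23  25  34  34  34  37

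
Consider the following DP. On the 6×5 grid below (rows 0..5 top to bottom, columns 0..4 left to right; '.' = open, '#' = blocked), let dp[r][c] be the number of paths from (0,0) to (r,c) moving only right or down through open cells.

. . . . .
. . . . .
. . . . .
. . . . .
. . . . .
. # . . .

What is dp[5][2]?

r\c   0   1   2   3   4
  0   1   1   1   1   1
  1   1   2   3   4   5
  2   1   3   6  10  15
  3   1   4  10  20  35
  4   1   5  15  35  70
  5   1   0  15  50 120

15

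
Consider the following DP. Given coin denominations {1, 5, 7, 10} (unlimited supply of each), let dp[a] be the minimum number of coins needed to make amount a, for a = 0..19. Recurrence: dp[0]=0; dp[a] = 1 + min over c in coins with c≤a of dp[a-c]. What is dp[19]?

3

 a  0  1  2  3  4  5  6  7  8  9 10 11 12 13 14 15 16 17 18 19
dp  0  1  2  3  4  1  2  1  2  3  1  2  2  3  2  2  3  2  3  3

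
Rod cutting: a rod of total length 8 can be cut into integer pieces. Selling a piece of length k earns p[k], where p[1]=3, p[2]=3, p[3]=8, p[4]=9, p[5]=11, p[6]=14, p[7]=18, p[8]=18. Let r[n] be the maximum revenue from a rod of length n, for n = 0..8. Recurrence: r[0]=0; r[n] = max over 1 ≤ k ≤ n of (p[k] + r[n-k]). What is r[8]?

24

   n    0    1    2    3    4    5    6    7    8
r[n]    0    3    6    9   12   15   18   21   24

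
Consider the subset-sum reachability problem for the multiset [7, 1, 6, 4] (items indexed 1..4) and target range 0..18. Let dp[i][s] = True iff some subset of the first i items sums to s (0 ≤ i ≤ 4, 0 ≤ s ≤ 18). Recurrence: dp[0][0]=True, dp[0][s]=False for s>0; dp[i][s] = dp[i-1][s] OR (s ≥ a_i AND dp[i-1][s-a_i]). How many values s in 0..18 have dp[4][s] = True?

i\s   0   1   2   3   4   5   6   7   8   9  10  11  12  13  14  15  16  17  18
  0   T   F   F   F   F   F   F   F   F   F   F   F   F   F   F   F   F   F   F
  1   T   F   F   F   F   F   F   T   F   F   F   F   F   F   F   F   F   F   F
  2   T   T   F   F   F   F   F   T   T   F   F   F   F   F   F   F   F   F   F
  3   T   T   F   F   F   F   T   T   T   F   F   F   F   T   T   F   F   F   F
  4   T   T   F   F   T   T   T   T   T   F   T   T   T   T   T   F   F   T   T

14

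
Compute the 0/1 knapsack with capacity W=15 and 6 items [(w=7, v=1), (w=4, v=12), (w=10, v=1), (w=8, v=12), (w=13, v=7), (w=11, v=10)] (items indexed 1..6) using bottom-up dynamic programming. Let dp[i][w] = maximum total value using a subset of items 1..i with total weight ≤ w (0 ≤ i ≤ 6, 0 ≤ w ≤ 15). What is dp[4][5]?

i\w   0   1   2   3   4   5   6   7   8   9  10  11  12  13  14  15
  0   0   0   0   0   0   0   0   0   0   0   0   0   0   0   0   0
  1   0   0   0   0   0   0   0   1   1   1   1   1   1   1   1   1
  2   0   0   0   0  12  12  12  12  12  12  12  13  13  13  13  13
  3   0   0   0   0  12  12  12  12  12  12  12  13  13  13  13  13
  4   0   0   0   0  12  12  12  12  12  12  12  13  24  24  24  24
  5   0   0   0   0  12  12  12  12  12  12  12  13  24  24  24  24
  6   0   0   0   0  12  12  12  12  12  12  12  13  24  24  24  24

12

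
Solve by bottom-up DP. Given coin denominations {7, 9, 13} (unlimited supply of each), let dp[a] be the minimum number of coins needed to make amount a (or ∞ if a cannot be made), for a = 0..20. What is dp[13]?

 a  0  1  2  3  4  5  6  7  8  9 10 11 12 13 14 15 16 17 18 19 20
dp  0  -  -  -  -  -  -  1  -  1  -  -  -  1  2  -  2  -  2  -  2
(- denotes ∞ / unreachable)

1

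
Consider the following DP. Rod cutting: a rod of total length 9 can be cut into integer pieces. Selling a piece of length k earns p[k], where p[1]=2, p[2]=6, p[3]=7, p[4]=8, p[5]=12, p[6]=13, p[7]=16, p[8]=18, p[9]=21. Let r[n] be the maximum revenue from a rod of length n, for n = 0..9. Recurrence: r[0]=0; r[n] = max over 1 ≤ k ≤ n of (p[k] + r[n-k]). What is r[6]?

   n    0    1    2    3    4    5    6    7    8    9
r[n]    0    2    6    8   12   14   18   20   24   26

18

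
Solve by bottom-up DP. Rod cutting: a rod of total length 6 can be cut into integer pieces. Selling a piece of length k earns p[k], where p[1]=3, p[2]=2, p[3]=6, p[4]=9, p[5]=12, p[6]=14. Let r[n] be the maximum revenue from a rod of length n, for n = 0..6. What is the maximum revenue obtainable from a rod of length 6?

   n    0    1    2    3    4    5    6
r[n]    0    3    6    9   12   15   18

18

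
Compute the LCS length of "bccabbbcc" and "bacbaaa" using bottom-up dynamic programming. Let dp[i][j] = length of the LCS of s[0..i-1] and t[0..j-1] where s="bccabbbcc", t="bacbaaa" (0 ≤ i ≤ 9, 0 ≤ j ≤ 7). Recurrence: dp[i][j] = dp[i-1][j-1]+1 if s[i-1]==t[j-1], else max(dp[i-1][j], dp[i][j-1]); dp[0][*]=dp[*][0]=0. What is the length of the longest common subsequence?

3

   ''  b  a  c  b  a  a  a
''  0  0  0  0  0  0  0  0
 b  0  1  1  1  1  1  1  1
 c  0  1  1  2  2  2  2  2
 c  0  1  1  2  2  2  2  2
 a  0  1  2  2  2  3  3  3
 b  0  1  2  2  3  3  3  3
 b  0  1  2  2  3  3  3  3
 b  0  1  2  2  3  3  3  3
 c  0  1  2  3  3  3  3  3
 c  0  1  2  3  3  3  3  3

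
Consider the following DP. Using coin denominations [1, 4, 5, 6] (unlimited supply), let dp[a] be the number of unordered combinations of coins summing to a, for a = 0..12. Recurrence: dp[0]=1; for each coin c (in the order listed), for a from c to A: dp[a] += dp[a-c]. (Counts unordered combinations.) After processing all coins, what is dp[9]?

after  coin     0     1     2     3     4     5     6     7     8     9    10    11    12
          1     1     1     1     1     1     1     1     1     1     1     1     1     1
          4     1     1     1     1     2     2     2     2     3     3     3     3     4
          5     1     1     1     1     2     3     3     3     4     5     6     6     7
          6     1     1     1     1     2     3     4     4     5     6     8     9    11

6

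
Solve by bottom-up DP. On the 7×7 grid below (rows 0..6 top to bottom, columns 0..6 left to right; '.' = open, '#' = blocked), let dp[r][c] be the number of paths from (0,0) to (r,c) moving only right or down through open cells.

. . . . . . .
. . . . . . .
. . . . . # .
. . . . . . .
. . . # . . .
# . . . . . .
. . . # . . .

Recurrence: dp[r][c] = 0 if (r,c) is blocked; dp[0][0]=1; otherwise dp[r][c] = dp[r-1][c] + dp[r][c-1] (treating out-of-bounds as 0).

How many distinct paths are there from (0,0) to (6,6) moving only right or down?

417

r\c   0   1   2   3   4   5   6
  0   1   1   1   1   1   1   1
  1   1   2   3   4   5   6   7
  2   1   3   6  10  15   0   7
  3   1   4  10  20  35  35  42
  4   1   5  15   0  35  70 112
  5   0   5  20  20  55 125 237
  6   0   5  25   0  55 180 417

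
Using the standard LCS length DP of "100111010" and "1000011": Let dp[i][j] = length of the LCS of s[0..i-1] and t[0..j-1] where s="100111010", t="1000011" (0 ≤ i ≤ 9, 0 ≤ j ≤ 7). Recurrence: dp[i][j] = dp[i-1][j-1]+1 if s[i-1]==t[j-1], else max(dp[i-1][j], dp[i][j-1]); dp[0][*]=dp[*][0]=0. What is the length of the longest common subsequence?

   ''  1  0  0  0  0  1  1
''  0  0  0  0  0  0  0  0
 1  0  1  1  1  1  1  1  1
 0  0  1  2  2  2  2  2  2
 0  0  1  2  3  3  3  3  3
 1  0  1  2  3  3  3  4  4
 1  0  1  2  3  3  3  4  5
 1  0  1  2  3  3  3  4  5
 0  0  1  2  3  4  4  4  5
 1  0  1  2  3  4  4  5  5
 0  0  1  2  3  4  5  5  5

5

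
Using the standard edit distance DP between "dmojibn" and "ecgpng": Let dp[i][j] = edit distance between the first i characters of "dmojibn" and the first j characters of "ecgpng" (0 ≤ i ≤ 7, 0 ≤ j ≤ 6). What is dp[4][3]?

   ''  e  c  g  p  n  g
''  0  1  2  3  4  5  6
 d  1  1  2  3  4  5  6
 m  2  2  2  3  4  5  6
 o  3  3  3  3  4  5  6
 j  4  4  4  4  4  5  6
 i  5  5  5  5  5  5  6
 b  6  6  6  6  6  6  6
 n  7  7  7  7  7  6  7

4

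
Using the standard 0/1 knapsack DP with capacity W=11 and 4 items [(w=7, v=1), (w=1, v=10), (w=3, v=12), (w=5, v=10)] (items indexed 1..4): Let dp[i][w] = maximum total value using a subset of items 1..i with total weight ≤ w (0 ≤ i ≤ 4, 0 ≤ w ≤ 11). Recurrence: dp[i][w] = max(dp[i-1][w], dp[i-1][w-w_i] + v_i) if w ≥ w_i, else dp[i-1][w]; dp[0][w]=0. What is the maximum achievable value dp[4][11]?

32

i\w   0   1   2   3   4   5   6   7   8   9  10  11
  0   0   0   0   0   0   0   0   0   0   0   0   0
  1   0   0   0   0   0   0   0   1   1   1   1   1
  2   0  10  10  10  10  10  10  10  11  11  11  11
  3   0  10  10  12  22  22  22  22  22  22  22  23
  4   0  10  10  12  22  22  22  22  22  32  32  32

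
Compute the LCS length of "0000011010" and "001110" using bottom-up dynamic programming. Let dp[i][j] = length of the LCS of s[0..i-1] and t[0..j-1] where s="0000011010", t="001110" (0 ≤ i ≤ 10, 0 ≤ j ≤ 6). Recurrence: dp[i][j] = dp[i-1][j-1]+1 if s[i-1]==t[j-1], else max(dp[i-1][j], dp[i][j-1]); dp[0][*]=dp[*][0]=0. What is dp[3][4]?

2

   ''  0  0  1  1  1  0
''  0  0  0  0  0  0  0
 0  0  1  1  1  1  1  1
 0  0  1  2  2  2  2  2
 0  0  1  2  2  2  2  3
 0  0  1  2  2  2  2  3
 0  0  1  2  2  2  2  3
 1  0  1  2  3  3  3  3
 1  0  1  2  3  4  4  4
 0  0  1  2  3  4  4  5
 1  0  1  2  3  4  5  5
 0  0  1  2  3  4  5  6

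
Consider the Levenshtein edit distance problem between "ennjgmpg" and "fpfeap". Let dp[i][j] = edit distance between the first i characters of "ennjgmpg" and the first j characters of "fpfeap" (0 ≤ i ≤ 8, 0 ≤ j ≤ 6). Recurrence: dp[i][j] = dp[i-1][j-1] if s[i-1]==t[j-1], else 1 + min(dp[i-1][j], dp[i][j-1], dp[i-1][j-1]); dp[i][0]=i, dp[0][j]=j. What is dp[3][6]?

   ''  f  p  f  e  a  p
''  0  1  2  3  4  5  6
 e  1  1  2  3  3  4  5
 n  2  2  2  3  4  4  5
 n  3  3  3  3  4  5  5
 j  4  4  4  4  4  5  6
 g  5  5  5  5  5  5  6
 m  6  6  6  6  6  6  6
 p  7  7  6  7  7  7  6
 g  8  8  7  7  8  8  7

5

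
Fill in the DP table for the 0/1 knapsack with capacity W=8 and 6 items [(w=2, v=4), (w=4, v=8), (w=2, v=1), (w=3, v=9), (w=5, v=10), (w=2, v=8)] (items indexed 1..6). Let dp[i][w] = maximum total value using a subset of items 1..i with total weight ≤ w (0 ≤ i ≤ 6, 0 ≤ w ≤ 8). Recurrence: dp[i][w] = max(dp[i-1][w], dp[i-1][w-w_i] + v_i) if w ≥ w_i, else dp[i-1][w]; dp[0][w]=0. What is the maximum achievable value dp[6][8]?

i\w   0   1   2   3   4   5   6   7   8
  0   0   0   0   0   0   0   0   0   0
  1   0   0   4   4   4   4   4   4   4
  2   0   0   4   4   8   8  12  12  12
  3   0   0   4   4   8   8  12  12  13
  4   0   0   4   9   9  13  13  17  17
  5   0   0   4   9   9  13  13  17  19
  6   0   0   8   9  12  17  17  21  21

21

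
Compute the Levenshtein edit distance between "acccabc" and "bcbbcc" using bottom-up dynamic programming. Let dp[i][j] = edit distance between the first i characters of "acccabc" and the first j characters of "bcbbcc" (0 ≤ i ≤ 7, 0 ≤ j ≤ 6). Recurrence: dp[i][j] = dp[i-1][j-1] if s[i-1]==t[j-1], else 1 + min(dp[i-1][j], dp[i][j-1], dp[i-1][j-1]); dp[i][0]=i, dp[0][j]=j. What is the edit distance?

5

   ''  b  c  b  b  c  c
''  0  1  2  3  4  5  6
 a  1  1  2  3  4  5  6
 c  2  2  1  2  3  4  5
 c  3  3  2  2  3  3  4
 c  4  4  3  3  3  3  3
 a  5  5  4  4  4  4  4
 b  6  5  5  4  4  5  5
 c  7  6  5  5  5  4  5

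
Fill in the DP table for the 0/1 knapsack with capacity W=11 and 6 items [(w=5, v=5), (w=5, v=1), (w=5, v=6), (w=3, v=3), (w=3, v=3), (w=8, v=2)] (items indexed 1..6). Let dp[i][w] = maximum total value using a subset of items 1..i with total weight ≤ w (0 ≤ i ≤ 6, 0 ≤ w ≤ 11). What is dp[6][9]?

9

i\w   0   1   2   3   4   5   6   7   8   9  10  11
  0   0   0   0   0   0   0   0   0   0   0   0   0
  1   0   0   0   0   0   5   5   5   5   5   5   5
  2   0   0   0   0   0   5   5   5   5   5   6   6
  3   0   0   0   0   0   6   6   6   6   6  11  11
  4   0   0   0   3   3   6   6   6   9   9  11  11
  5   0   0   0   3   3   6   6   6   9   9  11  12
  6   0   0   0   3   3   6   6   6   9   9  11  12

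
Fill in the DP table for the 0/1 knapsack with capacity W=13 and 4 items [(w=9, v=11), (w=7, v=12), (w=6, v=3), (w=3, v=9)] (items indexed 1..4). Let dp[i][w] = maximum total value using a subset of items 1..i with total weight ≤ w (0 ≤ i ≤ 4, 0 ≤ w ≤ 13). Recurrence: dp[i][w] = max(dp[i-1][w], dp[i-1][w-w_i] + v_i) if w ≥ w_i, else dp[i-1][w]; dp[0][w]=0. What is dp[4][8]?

12

i\w   0   1   2   3   4   5   6   7   8   9  10  11  12  13
  0   0   0   0   0   0   0   0   0   0   0   0   0   0   0
  1   0   0   0   0   0   0   0   0   0  11  11  11  11  11
  2   0   0   0   0   0   0   0  12  12  12  12  12  12  12
  3   0   0   0   0   0   0   3  12  12  12  12  12  12  15
  4   0   0   0   9   9   9   9  12  12  12  21  21  21  21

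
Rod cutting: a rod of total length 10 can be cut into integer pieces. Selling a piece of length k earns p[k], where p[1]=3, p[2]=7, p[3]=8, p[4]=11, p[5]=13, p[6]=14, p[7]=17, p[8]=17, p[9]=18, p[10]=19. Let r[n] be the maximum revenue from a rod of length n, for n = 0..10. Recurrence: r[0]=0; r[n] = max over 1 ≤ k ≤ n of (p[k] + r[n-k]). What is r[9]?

31

   n    0    1    2    3    4    5    6    7    8    9   10
r[n]    0    3    7   10   14   17   21   24   28   31   35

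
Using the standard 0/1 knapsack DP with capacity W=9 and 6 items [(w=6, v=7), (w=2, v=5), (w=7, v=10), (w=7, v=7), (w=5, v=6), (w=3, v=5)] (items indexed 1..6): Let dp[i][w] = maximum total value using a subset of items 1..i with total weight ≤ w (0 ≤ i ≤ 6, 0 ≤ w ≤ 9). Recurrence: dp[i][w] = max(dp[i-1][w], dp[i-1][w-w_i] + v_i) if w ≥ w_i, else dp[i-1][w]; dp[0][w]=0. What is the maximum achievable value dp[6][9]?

15

i\w   0   1   2   3   4   5   6   7   8   9
  0   0   0   0   0   0   0   0   0   0   0
  1   0   0   0   0   0   0   7   7   7   7
  2   0   0   5   5   5   5   7   7  12  12
  3   0   0   5   5   5   5   7  10  12  15
  4   0   0   5   5   5   5   7  10  12  15
  5   0   0   5   5   5   6   7  11  12  15
  6   0   0   5   5   5  10  10  11  12  15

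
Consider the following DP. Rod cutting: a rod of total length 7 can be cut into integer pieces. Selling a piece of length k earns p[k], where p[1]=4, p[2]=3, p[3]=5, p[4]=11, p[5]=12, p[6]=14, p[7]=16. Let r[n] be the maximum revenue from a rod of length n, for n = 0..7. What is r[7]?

28

   n    0    1    2    3    4    5    6    7
r[n]    0    4    8   12   16   20   24   28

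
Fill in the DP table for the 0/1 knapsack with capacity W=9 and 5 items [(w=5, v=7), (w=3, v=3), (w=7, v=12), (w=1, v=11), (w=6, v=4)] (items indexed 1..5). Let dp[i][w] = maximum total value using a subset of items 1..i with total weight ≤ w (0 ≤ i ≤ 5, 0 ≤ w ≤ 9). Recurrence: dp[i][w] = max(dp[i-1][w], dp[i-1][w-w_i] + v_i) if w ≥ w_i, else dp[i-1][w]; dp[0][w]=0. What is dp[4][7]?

i\w   0   1   2   3   4   5   6   7   8   9
  0   0   0   0   0   0   0   0   0   0   0
  1   0   0   0   0   0   7   7   7   7   7
  2   0   0   0   3   3   7   7   7  10  10
  3   0   0   0   3   3   7   7  12  12  12
  4   0  11  11  11  14  14  18  18  23  23
  5   0  11  11  11  14  14  18  18  23  23

18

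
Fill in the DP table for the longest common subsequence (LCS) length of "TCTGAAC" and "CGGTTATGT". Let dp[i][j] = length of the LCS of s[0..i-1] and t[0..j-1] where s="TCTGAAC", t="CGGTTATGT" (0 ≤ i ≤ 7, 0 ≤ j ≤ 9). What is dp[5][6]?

3

   ''  C  G  G  T  T  A  T  G  T
''  0  0  0  0  0  0  0  0  0  0
 T  0  0  0  0  1  1  1  1  1  1
 C  0  1  1  1  1  1  1  1  1  1
 T  0  1  1  1  2  2  2  2  2  2
 G  0  1  2  2  2  2  2  2  3  3
 A  0  1  2  2  2  2  3  3  3  3
 A  0  1  2  2  2  2  3  3  3  3
 C  0  1  2  2  2  2  3  3  3  3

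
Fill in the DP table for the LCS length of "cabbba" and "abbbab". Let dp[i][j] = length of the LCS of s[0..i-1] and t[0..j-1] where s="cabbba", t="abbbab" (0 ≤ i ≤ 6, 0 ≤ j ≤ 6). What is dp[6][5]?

   ''  a  b  b  b  a  b
''  0  0  0  0  0  0  0
 c  0  0  0  0  0  0  0
 a  0  1  1  1  1  1  1
 b  0  1  2  2  2  2  2
 b  0  1  2  3  3  3  3
 b  0  1  2  3  4  4  4
 a  0  1  2  3  4  5  5

5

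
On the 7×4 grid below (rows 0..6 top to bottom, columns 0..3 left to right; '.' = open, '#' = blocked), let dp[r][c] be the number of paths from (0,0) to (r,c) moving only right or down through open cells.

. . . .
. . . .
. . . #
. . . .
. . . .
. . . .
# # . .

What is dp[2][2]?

r\c   0   1   2   3
  0   1   1   1   1
  1   1   2   3   4
  2   1   3   6   0
  3   1   4  10  10
  4   1   5  15  25
  5   1   6  21  46
  6   0   0  21  67

6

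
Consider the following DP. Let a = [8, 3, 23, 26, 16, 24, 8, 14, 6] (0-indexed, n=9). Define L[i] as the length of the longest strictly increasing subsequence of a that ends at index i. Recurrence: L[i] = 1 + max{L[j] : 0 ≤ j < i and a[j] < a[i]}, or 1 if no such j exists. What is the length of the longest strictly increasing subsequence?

3

   i    0    1    2    3    4    5    6    7    8
a[i]    8    3   23   26   16   24    8   14    6
L[i]    1    1    2    3    2    3    2    3    2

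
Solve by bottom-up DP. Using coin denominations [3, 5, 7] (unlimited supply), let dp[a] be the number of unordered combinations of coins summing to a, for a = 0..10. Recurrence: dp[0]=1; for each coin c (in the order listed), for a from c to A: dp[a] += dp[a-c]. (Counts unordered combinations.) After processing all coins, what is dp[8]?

1

after  coin     0     1     2     3     4     5     6     7     8     9    10
          3     1     0     0     1     0     0     1     0     0     1     0
          5     1     0     0     1     0     1     1     0     1     1     1
          7     1     0     0     1     0     1     1     1     1     1     2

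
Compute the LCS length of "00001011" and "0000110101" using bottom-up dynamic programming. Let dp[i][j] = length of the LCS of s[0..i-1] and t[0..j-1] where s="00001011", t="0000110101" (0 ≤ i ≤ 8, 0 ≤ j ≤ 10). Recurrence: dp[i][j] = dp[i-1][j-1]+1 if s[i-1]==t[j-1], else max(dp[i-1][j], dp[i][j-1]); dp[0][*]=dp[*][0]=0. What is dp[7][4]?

4

   ''  0  0  0  0  1  1  0  1  0  1
''  0  0  0  0  0  0  0  0  0  0  0
 0  0  1  1  1  1  1  1  1  1  1  1
 0  0  1  2  2  2  2  2  2  2  2  2
 0  0  1  2  3  3  3  3  3  3  3  3
 0  0  1  2  3  4  4  4  4  4  4  4
 1  0  1  2  3  4  5  5  5  5  5  5
 0  0  1  2  3  4  5  5  6  6  6  6
 1  0  1  2  3  4  5  6  6  7  7  7
 1  0  1  2  3  4  5  6  6  7  7  8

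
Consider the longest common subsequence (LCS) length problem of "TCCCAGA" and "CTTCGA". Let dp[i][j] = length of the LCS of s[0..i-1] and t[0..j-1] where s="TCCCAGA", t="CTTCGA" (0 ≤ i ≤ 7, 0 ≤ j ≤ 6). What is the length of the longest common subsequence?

   ''  C  T  T  C  G  A
''  0  0  0  0  0  0  0
 T  0  0  1  1  1  1  1
 C  0  1  1  1  2  2  2
 C  0  1  1  1  2  2  2
 C  0  1  1  1  2  2  2
 A  0  1  1  1  2  2  3
 G  0  1  1  1  2  3  3
 A  0  1  1  1  2  3  4

4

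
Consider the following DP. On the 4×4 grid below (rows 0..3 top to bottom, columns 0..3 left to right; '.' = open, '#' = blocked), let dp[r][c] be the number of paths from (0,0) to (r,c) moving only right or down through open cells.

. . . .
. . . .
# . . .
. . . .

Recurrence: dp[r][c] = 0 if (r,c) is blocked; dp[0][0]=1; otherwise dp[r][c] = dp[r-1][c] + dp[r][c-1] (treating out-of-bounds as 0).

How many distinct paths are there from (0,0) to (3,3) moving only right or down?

16

r\c   0   1   2   3
  0   1   1   1   1
  1   1   2   3   4
  2   0   2   5   9
  3   0   2   7  16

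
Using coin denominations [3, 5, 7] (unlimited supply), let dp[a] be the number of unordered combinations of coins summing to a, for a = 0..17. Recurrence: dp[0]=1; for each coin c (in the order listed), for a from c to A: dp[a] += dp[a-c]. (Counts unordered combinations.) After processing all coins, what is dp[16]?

after  coin     0     1     2     3     4     5     6     7     8     9    10    11    12    13    14    15    16    17
          3     1     0     0     1     0     0     1     0     0     1     0     0     1     0     0     1     0     0
          5     1     0     0     1     0     1     1     0     1     1     1     1     1     1     1     2     1     1
          7     1     0     0     1     0     1     1     1     1     1     2     1     2     2     2     3     2     3

2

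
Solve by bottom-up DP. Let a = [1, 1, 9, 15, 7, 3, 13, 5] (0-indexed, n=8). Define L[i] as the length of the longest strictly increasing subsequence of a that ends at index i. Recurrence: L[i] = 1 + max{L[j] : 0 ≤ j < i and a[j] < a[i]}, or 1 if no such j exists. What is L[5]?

2

   i    0    1    2    3    4    5    6    7
a[i]    1    1    9   15    7    3   13    5
L[i]    1    1    2    3    2    2    3    3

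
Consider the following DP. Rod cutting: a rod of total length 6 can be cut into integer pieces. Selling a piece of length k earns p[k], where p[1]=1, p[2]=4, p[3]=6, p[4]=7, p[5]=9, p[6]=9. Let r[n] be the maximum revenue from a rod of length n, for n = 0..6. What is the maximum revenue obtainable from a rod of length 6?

   n    0    1    2    3    4    5    6
r[n]    0    1    4    6    8   10   12

12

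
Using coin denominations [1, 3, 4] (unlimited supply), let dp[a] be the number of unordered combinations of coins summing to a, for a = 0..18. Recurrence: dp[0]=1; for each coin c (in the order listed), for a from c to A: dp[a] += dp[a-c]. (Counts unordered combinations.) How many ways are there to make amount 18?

after  coin     0     1     2     3     4     5     6     7     8     9    10    11    12    13    14    15    16    17    18
          1     1     1     1     1     1     1     1     1     1     1     1     1     1     1     1     1     1     1     1
          3     1     1     1     2     2     2     3     3     3     4     4     4     5     5     5     6     6     6     7
          4     1     1     1     2     3     3     4     5     6     7     8     9    11    12    13    15    17    18    20

20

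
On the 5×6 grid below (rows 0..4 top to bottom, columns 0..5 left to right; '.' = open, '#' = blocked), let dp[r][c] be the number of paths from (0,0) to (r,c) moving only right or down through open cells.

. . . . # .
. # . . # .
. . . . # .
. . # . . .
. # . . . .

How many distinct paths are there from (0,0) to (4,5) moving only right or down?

r\c   0   1   2   3   4   5
  0   1   1   1   1   0   0
  1   1   0   1   2   0   0
  2   1   1   2   4   0   0
  3   1   2   0   4   4   4
  4   1   0   0   4   8  12

12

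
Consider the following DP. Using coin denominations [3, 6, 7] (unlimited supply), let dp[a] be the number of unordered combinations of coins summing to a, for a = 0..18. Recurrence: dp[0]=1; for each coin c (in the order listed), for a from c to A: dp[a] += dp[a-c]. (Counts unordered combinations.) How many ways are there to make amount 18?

after  coin     0     1     2     3     4     5     6     7     8     9    10    11    12    13    14    15    16    17    18
          3     1     0     0     1     0     0     1     0     0     1     0     0     1     0     0     1     0     0     1
          6     1     0     0     1     0     0     2     0     0     2     0     0     3     0     0     3     0     0     4
          7     1     0     0     1     0     0     2     1     0     2     1     0     3     2     1     3     2     1     4

4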